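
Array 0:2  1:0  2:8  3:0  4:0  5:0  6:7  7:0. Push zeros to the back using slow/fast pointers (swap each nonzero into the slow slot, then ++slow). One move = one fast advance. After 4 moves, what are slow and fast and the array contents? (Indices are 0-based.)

(s=0,f=0) a[fast]=2≠0 swap→a[0]=2 → slow++,fast++
(s=1,f=1) a[fast]=0 → fast++
(s=1,f=2) a[fast]=8≠0 swap→a[1]=8 → slow++,fast++
(s=2,f=3) a[fast]=0 → fast++

slow=2, fast=4, a=[2, 8, 0, 0, 0, 0, 7, 0]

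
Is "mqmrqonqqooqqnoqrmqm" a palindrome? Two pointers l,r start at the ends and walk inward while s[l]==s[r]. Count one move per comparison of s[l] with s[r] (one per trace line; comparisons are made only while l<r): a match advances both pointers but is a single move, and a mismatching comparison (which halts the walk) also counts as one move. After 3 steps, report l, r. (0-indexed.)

l=3, r=16

l=0 r=19: 'm'=='m', l++,r--
l=1 r=18: 'q'=='q', l++,r--
l=2 r=17: 'm'=='m', l++,r--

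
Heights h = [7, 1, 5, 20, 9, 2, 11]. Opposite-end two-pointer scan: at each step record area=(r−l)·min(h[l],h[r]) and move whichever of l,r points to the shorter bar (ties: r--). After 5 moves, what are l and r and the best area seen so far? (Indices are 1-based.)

l=4, r=5, best area=42

l=1 r=7: min(7,11)*6=42 best=42 *, l++
l=2 r=7: min(1,11)*5=5 best=42, l++
l=3 r=7: min(5,11)*4=20 best=42, l++
l=4 r=7: min(20,11)*3=33 best=42, r--
l=4 r=6: min(20,2)*2=4 best=42, r--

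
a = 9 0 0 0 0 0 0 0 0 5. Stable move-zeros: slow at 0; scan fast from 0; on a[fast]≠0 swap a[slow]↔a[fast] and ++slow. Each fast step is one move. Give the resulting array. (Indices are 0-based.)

[9, 5, 0, 0, 0, 0, 0, 0, 0, 0]

(s=0,f=0) a[fast]=9≠0 swap→a[0]=9 → slow++,fast++
(s=1,f=1) a[fast]=0 → fast++
(s=1,f=2) a[fast]=0 → fast++
(s=1,f=3) a[fast]=0 → fast++
(s=1,f=4) a[fast]=0 → fast++
(s=1,f=5) a[fast]=0 → fast++
(s=1,f=6) a[fast]=0 → fast++
(s=1,f=7) a[fast]=0 → fast++
(s=1,f=8) a[fast]=0 → fast++
(s=1,f=9) a[fast]=5≠0 swap→a[1]=5 → slow++,fast++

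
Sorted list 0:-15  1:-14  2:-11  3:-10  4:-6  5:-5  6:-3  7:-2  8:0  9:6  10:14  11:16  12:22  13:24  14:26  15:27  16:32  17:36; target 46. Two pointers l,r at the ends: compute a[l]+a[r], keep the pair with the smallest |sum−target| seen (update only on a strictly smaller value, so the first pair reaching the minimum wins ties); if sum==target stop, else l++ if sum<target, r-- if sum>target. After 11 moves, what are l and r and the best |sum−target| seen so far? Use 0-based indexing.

l=10, r=16, best |Δ|=4

l=0 r=17: -15+36=21 d=25 *, l++
l=1 r=17: -14+36=22 d=24 *, l++
l=2 r=17: -11+36=25 d=21 *, l++
l=3 r=17: -10+36=26 d=20 *, l++
l=4 r=17: -6+36=30 d=16 *, l++
l=5 r=17: -5+36=31 d=15 *, l++
l=6 r=17: -3+36=33 d=13 *, l++
l=7 r=17: -2+36=34 d=12 *, l++
l=8 r=17: 0+36=36 d=10 *, l++
l=9 r=17: 6+36=42 d=4 *, l++
l=10 r=17: 14+36=50 d=4, r--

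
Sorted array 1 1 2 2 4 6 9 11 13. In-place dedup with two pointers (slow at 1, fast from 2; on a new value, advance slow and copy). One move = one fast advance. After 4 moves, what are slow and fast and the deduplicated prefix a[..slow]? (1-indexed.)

(s=1,f=2) a[fast]=1=a[slow] dup → fast++
(s=1,f=3) a[fast]=2≠a[slow]=1 write a[2]=2 → slow++,fast++
(s=2,f=4) a[fast]=2=a[slow] dup → fast++
(s=2,f=5) a[fast]=4≠a[slow]=2 write a[3]=4 → slow++,fast++

slow=3, fast=6, prefix=[1, 2, 4]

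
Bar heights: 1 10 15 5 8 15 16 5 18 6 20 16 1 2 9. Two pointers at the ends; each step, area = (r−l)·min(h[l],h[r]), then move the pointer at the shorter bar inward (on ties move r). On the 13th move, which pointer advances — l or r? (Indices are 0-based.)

[0,14] min(1,9)*14=14 best=14 * → l++
[1,14] min(10,9)*13=117 best=117 * → r--
[1,13] min(10,2)*12=24 best=117 → r--
[1,12] min(10,1)*11=11 best=117 → r--
[1,11] min(10,16)*10=100 best=117 → l++
[2,11] min(15,16)*9=135 best=135 * → l++
[3,11] min(5,16)*8=40 best=135 → l++
[4,11] min(8,16)*7=56 best=135 → l++
[5,11] min(15,16)*6=90 best=135 → l++
[6,11] min(16,16)*5=80 best=135 → r--
[6,10] min(16,20)*4=64 best=135 → l++
[7,10] min(5,20)*3=15 best=135 → l++
[8,10] min(18,20)*2=36 best=135 → l++

l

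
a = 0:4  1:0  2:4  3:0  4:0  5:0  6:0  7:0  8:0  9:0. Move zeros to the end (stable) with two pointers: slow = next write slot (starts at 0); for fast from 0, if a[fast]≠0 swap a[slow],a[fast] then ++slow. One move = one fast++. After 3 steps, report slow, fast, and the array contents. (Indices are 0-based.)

slow=0 fast=0: a[fast]=4≠0 swap→a[0]=4, slow++,fast++
slow=1 fast=1: a[fast]=0, fast++
slow=1 fast=2: a[fast]=4≠0 swap→a[1]=4, slow++,fast++

slow=2, fast=3, a=[4, 4, 0, 0, 0, 0, 0, 0, 0, 0]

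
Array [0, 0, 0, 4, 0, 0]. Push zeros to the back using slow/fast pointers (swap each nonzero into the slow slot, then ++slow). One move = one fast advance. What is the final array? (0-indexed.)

[4, 0, 0, 0, 0, 0]

slow=0 fast=0: a[fast]=0, fast++
slow=0 fast=1: a[fast]=0, fast++
slow=0 fast=2: a[fast]=0, fast++
slow=0 fast=3: a[fast]=4≠0 swap→a[0]=4, slow++,fast++
slow=1 fast=4: a[fast]=0, fast++
slow=1 fast=5: a[fast]=0, fast++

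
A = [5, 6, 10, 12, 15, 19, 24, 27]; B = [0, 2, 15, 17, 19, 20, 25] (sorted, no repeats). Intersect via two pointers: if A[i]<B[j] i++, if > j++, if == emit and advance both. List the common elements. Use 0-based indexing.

intersection = [15, 19]

i=0 j=0: 5>0, j++
i=0 j=1: 5>2, j++
i=0 j=2: 5<15, i++
i=1 j=2: 6<15, i++
i=2 j=2: 10<15, i++
i=3 j=2: 12<15, i++
i=4 j=2: 15==15 emit, i++,j++
i=5 j=3: 19>17, j++
i=5 j=4: 19==19 emit, i++,j++
i=6 j=5: 24>20, j++
i=6 j=6: 24<25, i++
i=7 j=6: 27>25, j++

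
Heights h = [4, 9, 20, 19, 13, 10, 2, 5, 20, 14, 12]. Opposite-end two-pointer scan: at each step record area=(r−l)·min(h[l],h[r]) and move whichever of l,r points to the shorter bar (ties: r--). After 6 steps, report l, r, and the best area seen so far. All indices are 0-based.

l=2, r=6, best area=120

[0,10] min(4,12)*10=40 best=40 * → l++
[1,10] min(9,12)*9=81 best=81 * → l++
[2,10] min(20,12)*8=96 best=96 * → r--
[2,9] min(20,14)*7=98 best=98 * → r--
[2,8] min(20,20)*6=120 best=120 * → r--
[2,7] min(20,5)*5=25 best=120 → r--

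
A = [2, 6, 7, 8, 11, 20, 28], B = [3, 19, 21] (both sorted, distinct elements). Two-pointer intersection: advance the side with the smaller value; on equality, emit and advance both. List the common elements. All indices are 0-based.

[i=0,j=0] 2<3 → i++
[i=1,j=0] 6>3 → j++
[i=1,j=1] 6<19 → i++
[i=2,j=1] 7<19 → i++
[i=3,j=1] 8<19 → i++
[i=4,j=1] 11<19 → i++
[i=5,j=1] 20>19 → j++
[i=5,j=2] 20<21 → i++
[i=6,j=2] 28>21 → j++

intersection = []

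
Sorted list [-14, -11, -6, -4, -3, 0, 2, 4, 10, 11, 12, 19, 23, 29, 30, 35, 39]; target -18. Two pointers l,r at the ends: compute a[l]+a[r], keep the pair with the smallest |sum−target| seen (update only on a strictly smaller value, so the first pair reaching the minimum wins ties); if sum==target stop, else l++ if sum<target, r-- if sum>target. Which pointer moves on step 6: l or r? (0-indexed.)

[0,16] -14+39=25 d=43 * → r--
[0,15] -14+35=21 d=39 * → r--
[0,14] -14+30=16 d=34 * → r--
[0,13] -14+29=15 d=33 * → r--
[0,12] -14+23=9 d=27 * → r--
[0,11] -14+19=5 d=23 * → r--

r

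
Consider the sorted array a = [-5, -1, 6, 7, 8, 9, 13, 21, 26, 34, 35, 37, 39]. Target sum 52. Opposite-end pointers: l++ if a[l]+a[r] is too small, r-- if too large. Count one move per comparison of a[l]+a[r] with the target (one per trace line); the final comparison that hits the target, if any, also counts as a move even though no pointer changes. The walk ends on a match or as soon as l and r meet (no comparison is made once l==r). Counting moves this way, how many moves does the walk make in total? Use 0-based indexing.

[0,12] -5+39=34 <52 → l++
[1,12] -1+39=38 <52 → l++
[2,12] 6+39=45 <52 → l++
[3,12] 7+39=46 <52 → l++
[4,12] 8+39=47 <52 → l++
[5,12] 9+39=48 <52 → l++
[6,12] 13+39=52 → found

7 moves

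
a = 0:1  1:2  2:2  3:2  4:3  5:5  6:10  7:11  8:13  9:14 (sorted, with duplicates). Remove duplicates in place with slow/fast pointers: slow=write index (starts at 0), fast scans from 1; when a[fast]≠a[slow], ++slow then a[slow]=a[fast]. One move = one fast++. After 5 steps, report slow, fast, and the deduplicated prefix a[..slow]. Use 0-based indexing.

slow=3, fast=6, prefix=[1, 2, 3, 5]

slow=0 fast=1: a[fast]=2≠a[slow]=1 write a[1]=2, slow++,fast++
slow=1 fast=2: a[fast]=2=a[slow] dup, fast++
slow=1 fast=3: a[fast]=2=a[slow] dup, fast++
slow=1 fast=4: a[fast]=3≠a[slow]=2 write a[2]=3, slow++,fast++
slow=2 fast=5: a[fast]=5≠a[slow]=3 write a[3]=5, slow++,fast++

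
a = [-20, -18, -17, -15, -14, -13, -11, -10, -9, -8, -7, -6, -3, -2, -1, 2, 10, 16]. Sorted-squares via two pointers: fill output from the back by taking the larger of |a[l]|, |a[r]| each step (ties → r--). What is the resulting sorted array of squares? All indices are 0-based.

[1, 4, 4, 9, 36, 49, 64, 81, 100, 100, 121, 169, 196, 225, 256, 289, 324, 400]

l=0 r=17: |-20|>|16| out[17]=400, l++
l=1 r=17: |-18|>|16| out[16]=324, l++
l=2 r=17: |-17|>|16| out[15]=289, l++
l=3 r=17: |-15|<=|16| out[14]=256, r--
l=3 r=16: |-15|>|10| out[13]=225, l++
l=4 r=16: |-14|>|10| out[12]=196, l++
l=5 r=16: |-13|>|10| out[11]=169, l++
l=6 r=16: |-11|>|10| out[10]=121, l++
l=7 r=16: |-10|<=|10| out[9]=100, r--
l=7 r=15: |-10|>|2| out[8]=100, l++
l=8 r=15: |-9|>|2| out[7]=81, l++
l=9 r=15: |-8|>|2| out[6]=64, l++
l=10 r=15: |-7|>|2| out[5]=49, l++
l=11 r=15: |-6|>|2| out[4]=36, l++
l=12 r=15: |-3|>|2| out[3]=9, l++
l=13 r=15: |-2|<=|2| out[2]=4, r--
l=13 r=14: |-2|>|-1| out[1]=4, l++
l=14 r=14: |-1|<=|-1| out[0]=1, r--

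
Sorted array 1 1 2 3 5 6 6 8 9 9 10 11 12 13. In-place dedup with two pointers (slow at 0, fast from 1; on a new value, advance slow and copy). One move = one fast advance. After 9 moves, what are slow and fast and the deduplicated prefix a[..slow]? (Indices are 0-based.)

(s=0,f=1) a[fast]=1=a[slow] dup → fast++
(s=0,f=2) a[fast]=2≠a[slow]=1 write a[1]=2 → slow++,fast++
(s=1,f=3) a[fast]=3≠a[slow]=2 write a[2]=3 → slow++,fast++
(s=2,f=4) a[fast]=5≠a[slow]=3 write a[3]=5 → slow++,fast++
(s=3,f=5) a[fast]=6≠a[slow]=5 write a[4]=6 → slow++,fast++
(s=4,f=6) a[fast]=6=a[slow] dup → fast++
(s=4,f=7) a[fast]=8≠a[slow]=6 write a[5]=8 → slow++,fast++
(s=5,f=8) a[fast]=9≠a[slow]=8 write a[6]=9 → slow++,fast++
(s=6,f=9) a[fast]=9=a[slow] dup → fast++

slow=6, fast=10, prefix=[1, 2, 3, 5, 6, 8, 9]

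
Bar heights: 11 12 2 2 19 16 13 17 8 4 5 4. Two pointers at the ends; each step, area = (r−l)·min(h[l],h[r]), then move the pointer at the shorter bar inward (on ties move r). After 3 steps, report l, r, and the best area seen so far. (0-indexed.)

l=0, r=8, best area=50

[0,11] min(11,4)*11=44 best=44 * → r--
[0,10] min(11,5)*10=50 best=50 * → r--
[0,9] min(11,4)*9=36 best=50 → r--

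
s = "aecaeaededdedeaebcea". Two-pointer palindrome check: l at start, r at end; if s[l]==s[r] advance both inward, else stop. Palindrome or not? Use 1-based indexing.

[1,20] 'a'=='a' → l++,r--
[2,19] 'e'=='e' → l++,r--
[3,18] 'c'=='c' → l++,r--
[4,17] 'a'!='b' → stop

not a palindrome (mismatch at 4,17)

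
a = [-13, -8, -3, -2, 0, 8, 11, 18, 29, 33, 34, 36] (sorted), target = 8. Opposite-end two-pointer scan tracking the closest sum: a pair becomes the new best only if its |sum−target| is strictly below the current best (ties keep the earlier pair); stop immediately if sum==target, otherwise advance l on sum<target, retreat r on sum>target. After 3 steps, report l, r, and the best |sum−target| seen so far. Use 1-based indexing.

l=1, r=9, best |Δ|=12

[1,12] -13+36=23 d=15 * → r--
[1,11] -13+34=21 d=13 * → r--
[1,10] -13+33=20 d=12 * → r--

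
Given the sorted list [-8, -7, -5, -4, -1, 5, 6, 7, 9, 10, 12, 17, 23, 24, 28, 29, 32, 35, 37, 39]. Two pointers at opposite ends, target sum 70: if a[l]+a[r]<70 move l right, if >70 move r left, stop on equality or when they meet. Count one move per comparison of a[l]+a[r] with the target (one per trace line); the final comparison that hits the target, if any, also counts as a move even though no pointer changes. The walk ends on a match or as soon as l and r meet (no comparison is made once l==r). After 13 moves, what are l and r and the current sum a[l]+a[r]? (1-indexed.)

[1,20] -8+39=31 <70 → l++
[2,20] -7+39=32 <70 → l++
[3,20] -5+39=34 <70 → l++
[4,20] -4+39=35 <70 → l++
[5,20] -1+39=38 <70 → l++
[6,20] 5+39=44 <70 → l++
[7,20] 6+39=45 <70 → l++
[8,20] 7+39=46 <70 → l++
[9,20] 9+39=48 <70 → l++
[10,20] 10+39=49 <70 → l++
[11,20] 12+39=51 <70 → l++
[12,20] 17+39=56 <70 → l++
[13,20] 23+39=62 <70 → l++

l=14, r=20, sum=63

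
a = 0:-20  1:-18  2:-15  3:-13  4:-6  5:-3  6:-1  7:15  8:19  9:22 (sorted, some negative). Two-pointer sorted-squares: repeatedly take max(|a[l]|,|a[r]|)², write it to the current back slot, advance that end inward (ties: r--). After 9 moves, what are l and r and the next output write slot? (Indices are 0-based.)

l=6, r=6, next write slot=0

[0,9] |-20|<=|22| out[9]=484 → r--
[0,8] |-20|>|19| out[8]=400 → l++
[1,8] |-18|<=|19| out[7]=361 → r--
[1,7] |-18|>|15| out[6]=324 → l++
[2,7] |-15|<=|15| out[5]=225 → r--
[2,6] |-15|>|-1| out[4]=225 → l++
[3,6] |-13|>|-1| out[3]=169 → l++
[4,6] |-6|>|-1| out[2]=36 → l++
[5,6] |-3|>|-1| out[1]=9 → l++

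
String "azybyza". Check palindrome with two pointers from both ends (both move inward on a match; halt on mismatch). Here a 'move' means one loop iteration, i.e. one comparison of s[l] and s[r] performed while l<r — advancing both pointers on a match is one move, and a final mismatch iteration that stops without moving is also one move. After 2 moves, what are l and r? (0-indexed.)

l=2, r=4

l=0 r=6: 'a'=='a', l++,r--
l=1 r=5: 'z'=='z', l++,r--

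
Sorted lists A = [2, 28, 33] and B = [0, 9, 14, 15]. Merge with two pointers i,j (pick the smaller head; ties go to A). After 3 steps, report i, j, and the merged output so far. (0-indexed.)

i=0 j=0: A[i]=2>B[j]=0 take 0, j++
i=0 j=1: A[i]=2<=B[j]=9 take 2, i++
i=1 j=1: A[i]=28>B[j]=9 take 9, j++

i=1, j=2, merged so far=[0, 2, 9]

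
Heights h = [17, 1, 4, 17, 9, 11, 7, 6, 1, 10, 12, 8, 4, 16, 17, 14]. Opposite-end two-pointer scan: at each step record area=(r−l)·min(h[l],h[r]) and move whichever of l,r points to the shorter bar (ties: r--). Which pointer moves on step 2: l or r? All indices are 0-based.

r

l=0 r=15: min(17,14)*15=210 best=210 *, r--
l=0 r=14: min(17,17)*14=238 best=238 *, r--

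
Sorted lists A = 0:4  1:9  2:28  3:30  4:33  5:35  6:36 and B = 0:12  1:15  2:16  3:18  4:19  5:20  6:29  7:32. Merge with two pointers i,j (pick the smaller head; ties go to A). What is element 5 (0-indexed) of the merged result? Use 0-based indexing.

[i=0,j=0] A[i]=4<=B[j]=12 take 4 → i++
[i=1,j=0] A[i]=9<=B[j]=12 take 9 → i++
[i=2,j=0] A[i]=28>B[j]=12 take 12 → j++
[i=2,j=1] A[i]=28>B[j]=15 take 15 → j++
[i=2,j=2] A[i]=28>B[j]=16 take 16 → j++
[i=2,j=3] A[i]=28>B[j]=18 take 18 → j++
[i=2,j=4] A[i]=28>B[j]=19 take 19 → j++
[i=2,j=5] A[i]=28>B[j]=20 take 20 → j++
[i=2,j=6] A[i]=28<=B[j]=29 take 28 → i++
[i=3,j=6] A[i]=30>B[j]=29 take 29 → j++
[i=3,j=7] A[i]=30<=B[j]=32 take 30 → i++
[i=4,j=7] A[i]=33>B[j]=32 take 32 → j++
[i=4,j=8] B done, take A[i]=33 → i++
[i=5,j=8] B done, take A[i]=35 → i++
[i=6,j=8] B done, take A[i]=36 → i++

merged[5] = 18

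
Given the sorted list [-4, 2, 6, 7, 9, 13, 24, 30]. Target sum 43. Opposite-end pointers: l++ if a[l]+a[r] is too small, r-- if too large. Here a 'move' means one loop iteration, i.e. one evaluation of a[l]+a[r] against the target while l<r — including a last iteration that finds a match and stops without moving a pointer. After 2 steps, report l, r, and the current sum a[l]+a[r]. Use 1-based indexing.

[1,8] -4+30=26 <43 → l++
[2,8] 2+30=32 <43 → l++

l=3, r=8, sum=36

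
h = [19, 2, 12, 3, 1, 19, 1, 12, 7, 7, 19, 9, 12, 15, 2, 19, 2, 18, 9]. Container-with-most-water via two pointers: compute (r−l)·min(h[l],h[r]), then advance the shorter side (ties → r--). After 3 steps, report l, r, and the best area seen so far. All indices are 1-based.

l=1, r=16, best area=306

[1,19] min(19,9)*18=162 best=162 * → r--
[1,18] min(19,18)*17=306 best=306 * → r--
[1,17] min(19,2)*16=32 best=306 → r--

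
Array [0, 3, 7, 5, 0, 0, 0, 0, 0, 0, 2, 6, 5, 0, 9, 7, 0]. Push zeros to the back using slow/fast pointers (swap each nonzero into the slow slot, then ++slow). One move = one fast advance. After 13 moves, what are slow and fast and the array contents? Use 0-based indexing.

slow=6, fast=13, a=[3, 7, 5, 2, 6, 5, 0, 0, 0, 0, 0, 0, 0, 0, 9, 7, 0]

slow=0 fast=0: a[fast]=0, fast++
slow=0 fast=1: a[fast]=3≠0 swap→a[0]=3, slow++,fast++
slow=1 fast=2: a[fast]=7≠0 swap→a[1]=7, slow++,fast++
slow=2 fast=3: a[fast]=5≠0 swap→a[2]=5, slow++,fast++
slow=3 fast=4: a[fast]=0, fast++
slow=3 fast=5: a[fast]=0, fast++
slow=3 fast=6: a[fast]=0, fast++
slow=3 fast=7: a[fast]=0, fast++
slow=3 fast=8: a[fast]=0, fast++
slow=3 fast=9: a[fast]=0, fast++
slow=3 fast=10: a[fast]=2≠0 swap→a[3]=2, slow++,fast++
slow=4 fast=11: a[fast]=6≠0 swap→a[4]=6, slow++,fast++
slow=5 fast=12: a[fast]=5≠0 swap→a[5]=5, slow++,fast++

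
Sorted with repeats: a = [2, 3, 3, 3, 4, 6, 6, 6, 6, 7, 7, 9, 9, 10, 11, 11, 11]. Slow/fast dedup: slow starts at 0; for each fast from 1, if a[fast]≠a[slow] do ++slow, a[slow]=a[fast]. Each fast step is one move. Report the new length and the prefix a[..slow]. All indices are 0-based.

length 8; prefix = [2, 3, 4, 6, 7, 9, 10, 11]

(s=0,f=1) a[fast]=3≠a[slow]=2 write a[1]=3 → slow++,fast++
(s=1,f=2) a[fast]=3=a[slow] dup → fast++
(s=1,f=3) a[fast]=3=a[slow] dup → fast++
(s=1,f=4) a[fast]=4≠a[slow]=3 write a[2]=4 → slow++,fast++
(s=2,f=5) a[fast]=6≠a[slow]=4 write a[3]=6 → slow++,fast++
(s=3,f=6) a[fast]=6=a[slow] dup → fast++
(s=3,f=7) a[fast]=6=a[slow] dup → fast++
(s=3,f=8) a[fast]=6=a[slow] dup → fast++
(s=3,f=9) a[fast]=7≠a[slow]=6 write a[4]=7 → slow++,fast++
(s=4,f=10) a[fast]=7=a[slow] dup → fast++
(s=4,f=11) a[fast]=9≠a[slow]=7 write a[5]=9 → slow++,fast++
(s=5,f=12) a[fast]=9=a[slow] dup → fast++
(s=5,f=13) a[fast]=10≠a[slow]=9 write a[6]=10 → slow++,fast++
(s=6,f=14) a[fast]=11≠a[slow]=10 write a[7]=11 → slow++,fast++
(s=7,f=15) a[fast]=11=a[slow] dup → fast++
(s=7,f=16) a[fast]=11=a[slow] dup → fast++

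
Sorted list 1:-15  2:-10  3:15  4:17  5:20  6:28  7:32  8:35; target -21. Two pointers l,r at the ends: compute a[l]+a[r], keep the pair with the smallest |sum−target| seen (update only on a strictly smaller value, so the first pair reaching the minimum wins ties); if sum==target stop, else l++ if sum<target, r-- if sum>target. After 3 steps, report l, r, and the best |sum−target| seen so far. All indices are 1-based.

l=1, r=5, best |Δ|=34

l=1 r=8: -15+35=20 d=41 *, r--
l=1 r=7: -15+32=17 d=38 *, r--
l=1 r=6: -15+28=13 d=34 *, r--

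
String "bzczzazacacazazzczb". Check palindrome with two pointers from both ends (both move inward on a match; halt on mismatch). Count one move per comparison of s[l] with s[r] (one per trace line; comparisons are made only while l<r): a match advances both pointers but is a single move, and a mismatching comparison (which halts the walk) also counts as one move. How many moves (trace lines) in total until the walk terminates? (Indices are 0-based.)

9 moves

[0,18] 'b'=='b' → l++,r--
[1,17] 'z'=='z' → l++,r--
[2,16] 'c'=='c' → l++,r--
[3,15] 'z'=='z' → l++,r--
[4,14] 'z'=='z' → l++,r--
[5,13] 'a'=='a' → l++,r--
[6,12] 'z'=='z' → l++,r--
[7,11] 'a'=='a' → l++,r--
[8,10] 'c'=='c' → l++,r--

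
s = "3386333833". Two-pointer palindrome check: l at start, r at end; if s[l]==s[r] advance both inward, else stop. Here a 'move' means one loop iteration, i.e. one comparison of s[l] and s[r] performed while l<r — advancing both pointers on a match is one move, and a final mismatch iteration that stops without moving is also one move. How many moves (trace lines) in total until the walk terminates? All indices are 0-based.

[0,9] '3'=='3' → l++,r--
[1,8] '3'=='3' → l++,r--
[2,7] '8'=='8' → l++,r--
[3,6] '6'!='3' → stop

4 moves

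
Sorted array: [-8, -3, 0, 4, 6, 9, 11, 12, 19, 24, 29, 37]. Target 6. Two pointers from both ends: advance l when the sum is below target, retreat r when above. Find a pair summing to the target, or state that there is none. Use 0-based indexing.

(-3, 9)

l=0 r=11: -8+37=29 >6, r--
l=0 r=10: -8+29=21 >6, r--
l=0 r=9: -8+24=16 >6, r--
l=0 r=8: -8+19=11 >6, r--
l=0 r=7: -8+12=4 <6, l++
l=1 r=7: -3+12=9 >6, r--
l=1 r=6: -3+11=8 >6, r--
l=1 r=5: -3+9=6, found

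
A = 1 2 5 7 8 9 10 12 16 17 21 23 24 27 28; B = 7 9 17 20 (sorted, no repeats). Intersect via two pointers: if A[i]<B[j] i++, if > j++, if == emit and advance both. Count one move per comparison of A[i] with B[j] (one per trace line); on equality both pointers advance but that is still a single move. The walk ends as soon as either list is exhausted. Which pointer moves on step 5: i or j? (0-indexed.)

i

[i=0,j=0] 1<7 → i++
[i=1,j=0] 2<7 → i++
[i=2,j=0] 5<7 → i++
[i=3,j=0] 7==7 emit → i++,j++
[i=4,j=1] 8<9 → i++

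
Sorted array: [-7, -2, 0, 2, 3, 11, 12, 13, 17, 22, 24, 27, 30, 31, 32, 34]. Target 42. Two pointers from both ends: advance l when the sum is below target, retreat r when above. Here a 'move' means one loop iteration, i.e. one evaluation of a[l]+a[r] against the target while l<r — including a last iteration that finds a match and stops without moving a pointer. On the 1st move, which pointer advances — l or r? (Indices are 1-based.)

l

[1,16] -7+34=27 <42 → l++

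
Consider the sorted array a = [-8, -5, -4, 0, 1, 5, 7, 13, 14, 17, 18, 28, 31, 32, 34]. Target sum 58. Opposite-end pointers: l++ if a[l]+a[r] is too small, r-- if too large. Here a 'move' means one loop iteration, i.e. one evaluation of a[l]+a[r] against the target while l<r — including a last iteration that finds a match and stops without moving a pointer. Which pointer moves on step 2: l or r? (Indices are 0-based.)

[0,14] -8+34=26 <58 → l++
[1,14] -5+34=29 <58 → l++

l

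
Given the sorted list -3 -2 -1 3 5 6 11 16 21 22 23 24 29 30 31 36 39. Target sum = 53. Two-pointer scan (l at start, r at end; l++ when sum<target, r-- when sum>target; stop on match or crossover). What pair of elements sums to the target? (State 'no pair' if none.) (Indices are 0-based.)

(22, 31)

[0,16] -3+39=36 <53 → l++
[1,16] -2+39=37 <53 → l++
[2,16] -1+39=38 <53 → l++
[3,16] 3+39=42 <53 → l++
[4,16] 5+39=44 <53 → l++
[5,16] 6+39=45 <53 → l++
[6,16] 11+39=50 <53 → l++
[7,16] 16+39=55 >53 → r--
[7,15] 16+36=52 <53 → l++
[8,15] 21+36=57 >53 → r--
[8,14] 21+31=52 <53 → l++
[9,14] 22+31=53 → found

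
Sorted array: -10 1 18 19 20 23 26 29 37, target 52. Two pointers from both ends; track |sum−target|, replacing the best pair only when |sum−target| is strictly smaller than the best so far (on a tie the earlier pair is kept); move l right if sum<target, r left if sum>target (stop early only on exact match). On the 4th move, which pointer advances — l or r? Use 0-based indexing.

l

l=0 r=8: -10+37=27 d=25 *, l++
l=1 r=8: 1+37=38 d=14 *, l++
l=2 r=8: 18+37=55 d=3 *, r--
l=2 r=7: 18+29=47 d=5, l++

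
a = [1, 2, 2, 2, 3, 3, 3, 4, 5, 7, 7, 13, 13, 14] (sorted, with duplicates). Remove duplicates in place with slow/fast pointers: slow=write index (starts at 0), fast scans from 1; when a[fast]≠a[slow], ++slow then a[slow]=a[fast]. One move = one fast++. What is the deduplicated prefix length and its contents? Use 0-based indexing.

(s=0,f=1) a[fast]=2≠a[slow]=1 write a[1]=2 → slow++,fast++
(s=1,f=2) a[fast]=2=a[slow] dup → fast++
(s=1,f=3) a[fast]=2=a[slow] dup → fast++
(s=1,f=4) a[fast]=3≠a[slow]=2 write a[2]=3 → slow++,fast++
(s=2,f=5) a[fast]=3=a[slow] dup → fast++
(s=2,f=6) a[fast]=3=a[slow] dup → fast++
(s=2,f=7) a[fast]=4≠a[slow]=3 write a[3]=4 → slow++,fast++
(s=3,f=8) a[fast]=5≠a[slow]=4 write a[4]=5 → slow++,fast++
(s=4,f=9) a[fast]=7≠a[slow]=5 write a[5]=7 → slow++,fast++
(s=5,f=10) a[fast]=7=a[slow] dup → fast++
(s=5,f=11) a[fast]=13≠a[slow]=7 write a[6]=13 → slow++,fast++
(s=6,f=12) a[fast]=13=a[slow] dup → fast++
(s=6,f=13) a[fast]=14≠a[slow]=13 write a[7]=14 → slow++,fast++

length 8; prefix = [1, 2, 3, 4, 5, 7, 13, 14]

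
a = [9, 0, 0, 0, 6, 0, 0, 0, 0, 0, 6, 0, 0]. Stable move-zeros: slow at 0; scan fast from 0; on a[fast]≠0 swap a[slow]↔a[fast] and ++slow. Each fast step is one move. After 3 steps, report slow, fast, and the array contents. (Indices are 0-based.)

slow=0 fast=0: a[fast]=9≠0 swap→a[0]=9, slow++,fast++
slow=1 fast=1: a[fast]=0, fast++
slow=1 fast=2: a[fast]=0, fast++

slow=1, fast=3, a=[9, 0, 0, 0, 6, 0, 0, 0, 0, 0, 6, 0, 0]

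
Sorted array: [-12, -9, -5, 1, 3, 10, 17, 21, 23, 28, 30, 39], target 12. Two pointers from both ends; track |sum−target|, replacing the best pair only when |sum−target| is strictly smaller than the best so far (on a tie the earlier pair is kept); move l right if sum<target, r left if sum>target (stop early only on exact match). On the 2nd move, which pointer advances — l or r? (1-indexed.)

[1,12] -12+39=27 d=15 * → r--
[1,11] -12+30=18 d=6 * → r--

r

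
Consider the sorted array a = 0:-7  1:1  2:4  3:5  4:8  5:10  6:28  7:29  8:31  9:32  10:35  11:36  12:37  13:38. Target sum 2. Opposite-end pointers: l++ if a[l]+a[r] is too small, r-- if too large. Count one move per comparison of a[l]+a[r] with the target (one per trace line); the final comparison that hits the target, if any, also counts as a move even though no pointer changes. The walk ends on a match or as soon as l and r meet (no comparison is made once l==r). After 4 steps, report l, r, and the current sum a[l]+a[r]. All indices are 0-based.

[0,13] -7+38=31 >2 → r--
[0,12] -7+37=30 >2 → r--
[0,11] -7+36=29 >2 → r--
[0,10] -7+35=28 >2 → r--

l=0, r=9, sum=25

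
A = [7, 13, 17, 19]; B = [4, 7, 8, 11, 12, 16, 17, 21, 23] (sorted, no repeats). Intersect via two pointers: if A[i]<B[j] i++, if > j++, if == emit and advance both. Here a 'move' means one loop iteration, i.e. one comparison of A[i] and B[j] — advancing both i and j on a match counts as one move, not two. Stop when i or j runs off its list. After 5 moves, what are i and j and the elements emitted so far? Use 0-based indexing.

[i=0,j=0] 7>4 → j++
[i=0,j=1] 7==7 emit → i++,j++
[i=1,j=2] 13>8 → j++
[i=1,j=3] 13>11 → j++
[i=1,j=4] 13>12 → j++

i=1, j=5, emitted=[7]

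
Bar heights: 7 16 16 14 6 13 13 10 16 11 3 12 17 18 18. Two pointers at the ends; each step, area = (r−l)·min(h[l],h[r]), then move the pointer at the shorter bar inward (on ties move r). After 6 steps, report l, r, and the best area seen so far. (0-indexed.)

[0,14] min(7,18)*14=98 best=98 * → l++
[1,14] min(16,18)*13=208 best=208 * → l++
[2,14] min(16,18)*12=192 best=208 → l++
[3,14] min(14,18)*11=154 best=208 → l++
[4,14] min(6,18)*10=60 best=208 → l++
[5,14] min(13,18)*9=117 best=208 → l++

l=6, r=14, best area=208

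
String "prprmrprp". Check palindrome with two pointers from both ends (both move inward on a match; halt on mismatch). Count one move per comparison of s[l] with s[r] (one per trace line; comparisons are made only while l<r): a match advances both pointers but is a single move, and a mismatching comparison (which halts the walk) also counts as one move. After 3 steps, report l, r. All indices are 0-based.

l=3, r=5

[0,8] 'p'=='p' → l++,r--
[1,7] 'r'=='r' → l++,r--
[2,6] 'p'=='p' → l++,r--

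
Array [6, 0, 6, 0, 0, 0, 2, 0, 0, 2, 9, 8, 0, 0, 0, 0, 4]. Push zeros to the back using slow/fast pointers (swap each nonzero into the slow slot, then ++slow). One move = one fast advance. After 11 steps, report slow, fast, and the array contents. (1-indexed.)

slow=1 fast=1: a[fast]=6≠0 swap→a[1]=6, slow++,fast++
slow=2 fast=2: a[fast]=0, fast++
slow=2 fast=3: a[fast]=6≠0 swap→a[2]=6, slow++,fast++
slow=3 fast=4: a[fast]=0, fast++
slow=3 fast=5: a[fast]=0, fast++
slow=3 fast=6: a[fast]=0, fast++
slow=3 fast=7: a[fast]=2≠0 swap→a[3]=2, slow++,fast++
slow=4 fast=8: a[fast]=0, fast++
slow=4 fast=9: a[fast]=0, fast++
slow=4 fast=10: a[fast]=2≠0 swap→a[4]=2, slow++,fast++
slow=5 fast=11: a[fast]=9≠0 swap→a[5]=9, slow++,fast++

slow=6, fast=12, a=[6, 6, 2, 2, 9, 0, 0, 0, 0, 0, 0, 8, 0, 0, 0, 0, 4]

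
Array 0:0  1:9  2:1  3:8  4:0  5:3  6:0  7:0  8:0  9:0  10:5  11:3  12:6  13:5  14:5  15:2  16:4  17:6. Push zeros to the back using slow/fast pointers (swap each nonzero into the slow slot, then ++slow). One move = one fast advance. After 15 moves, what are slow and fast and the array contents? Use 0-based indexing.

(s=0,f=0) a[fast]=0 → fast++
(s=0,f=1) a[fast]=9≠0 swap→a[0]=9 → slow++,fast++
(s=1,f=2) a[fast]=1≠0 swap→a[1]=1 → slow++,fast++
(s=2,f=3) a[fast]=8≠0 swap→a[2]=8 → slow++,fast++
(s=3,f=4) a[fast]=0 → fast++
(s=3,f=5) a[fast]=3≠0 swap→a[3]=3 → slow++,fast++
(s=4,f=6) a[fast]=0 → fast++
(s=4,f=7) a[fast]=0 → fast++
(s=4,f=8) a[fast]=0 → fast++
(s=4,f=9) a[fast]=0 → fast++
(s=4,f=10) a[fast]=5≠0 swap→a[4]=5 → slow++,fast++
(s=5,f=11) a[fast]=3≠0 swap→a[5]=3 → slow++,fast++
(s=6,f=12) a[fast]=6≠0 swap→a[6]=6 → slow++,fast++
(s=7,f=13) a[fast]=5≠0 swap→a[7]=5 → slow++,fast++
(s=8,f=14) a[fast]=5≠0 swap→a[8]=5 → slow++,fast++

slow=9, fast=15, a=[9, 1, 8, 3, 5, 3, 6, 5, 5, 0, 0, 0, 0, 0, 0, 2, 4, 6]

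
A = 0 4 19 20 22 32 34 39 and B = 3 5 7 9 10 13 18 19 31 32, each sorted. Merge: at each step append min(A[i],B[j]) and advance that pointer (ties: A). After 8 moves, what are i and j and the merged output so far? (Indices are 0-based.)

i=0 j=0: A[i]=0<=B[j]=3 take 0, i++
i=1 j=0: A[i]=4>B[j]=3 take 3, j++
i=1 j=1: A[i]=4<=B[j]=5 take 4, i++
i=2 j=1: A[i]=19>B[j]=5 take 5, j++
i=2 j=2: A[i]=19>B[j]=7 take 7, j++
i=2 j=3: A[i]=19>B[j]=9 take 9, j++
i=2 j=4: A[i]=19>B[j]=10 take 10, j++
i=2 j=5: A[i]=19>B[j]=13 take 13, j++

i=2, j=6, merged so far=[0, 3, 4, 5, 7, 9, 10, 13]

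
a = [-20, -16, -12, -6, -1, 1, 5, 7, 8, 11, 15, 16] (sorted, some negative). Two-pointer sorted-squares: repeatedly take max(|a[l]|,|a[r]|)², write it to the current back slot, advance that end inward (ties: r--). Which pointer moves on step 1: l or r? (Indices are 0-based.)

l

l=0 r=11: |-20|>|16| out[11]=400, l++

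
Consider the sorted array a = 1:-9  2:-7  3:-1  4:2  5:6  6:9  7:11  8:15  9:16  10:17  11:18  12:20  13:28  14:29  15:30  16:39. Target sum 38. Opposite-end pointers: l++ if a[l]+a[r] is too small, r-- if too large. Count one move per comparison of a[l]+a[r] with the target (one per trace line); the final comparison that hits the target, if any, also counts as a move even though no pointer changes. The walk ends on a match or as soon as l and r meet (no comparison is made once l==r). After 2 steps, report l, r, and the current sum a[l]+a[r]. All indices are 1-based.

[1,16] -9+39=30 <38 → l++
[2,16] -7+39=32 <38 → l++

l=3, r=16, sum=38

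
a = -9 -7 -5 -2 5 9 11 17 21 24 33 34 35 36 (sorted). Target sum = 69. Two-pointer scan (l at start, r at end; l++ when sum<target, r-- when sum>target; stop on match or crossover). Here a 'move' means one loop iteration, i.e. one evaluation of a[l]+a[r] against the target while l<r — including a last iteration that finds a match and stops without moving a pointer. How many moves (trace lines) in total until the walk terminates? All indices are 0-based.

l=0 r=13: -9+36=27 <69, l++
l=1 r=13: -7+36=29 <69, l++
l=2 r=13: -5+36=31 <69, l++
l=3 r=13: -2+36=34 <69, l++
l=4 r=13: 5+36=41 <69, l++
l=5 r=13: 9+36=45 <69, l++
l=6 r=13: 11+36=47 <69, l++
l=7 r=13: 17+36=53 <69, l++
l=8 r=13: 21+36=57 <69, l++
l=9 r=13: 24+36=60 <69, l++
l=10 r=13: 33+36=69, found

11 moves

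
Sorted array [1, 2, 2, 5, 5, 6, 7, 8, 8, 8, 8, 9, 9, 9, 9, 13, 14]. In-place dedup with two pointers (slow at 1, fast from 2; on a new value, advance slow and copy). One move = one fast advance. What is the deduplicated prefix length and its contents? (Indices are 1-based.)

length 9; prefix = [1, 2, 5, 6, 7, 8, 9, 13, 14]

slow=1 fast=2: a[fast]=2≠a[slow]=1 write a[2]=2, slow++,fast++
slow=2 fast=3: a[fast]=2=a[slow] dup, fast++
slow=2 fast=4: a[fast]=5≠a[slow]=2 write a[3]=5, slow++,fast++
slow=3 fast=5: a[fast]=5=a[slow] dup, fast++
slow=3 fast=6: a[fast]=6≠a[slow]=5 write a[4]=6, slow++,fast++
slow=4 fast=7: a[fast]=7≠a[slow]=6 write a[5]=7, slow++,fast++
slow=5 fast=8: a[fast]=8≠a[slow]=7 write a[6]=8, slow++,fast++
slow=6 fast=9: a[fast]=8=a[slow] dup, fast++
slow=6 fast=10: a[fast]=8=a[slow] dup, fast++
slow=6 fast=11: a[fast]=8=a[slow] dup, fast++
slow=6 fast=12: a[fast]=9≠a[slow]=8 write a[7]=9, slow++,fast++
slow=7 fast=13: a[fast]=9=a[slow] dup, fast++
slow=7 fast=14: a[fast]=9=a[slow] dup, fast++
slow=7 fast=15: a[fast]=9=a[slow] dup, fast++
slow=7 fast=16: a[fast]=13≠a[slow]=9 write a[8]=13, slow++,fast++
slow=8 fast=17: a[fast]=14≠a[slow]=13 write a[9]=14, slow++,fast++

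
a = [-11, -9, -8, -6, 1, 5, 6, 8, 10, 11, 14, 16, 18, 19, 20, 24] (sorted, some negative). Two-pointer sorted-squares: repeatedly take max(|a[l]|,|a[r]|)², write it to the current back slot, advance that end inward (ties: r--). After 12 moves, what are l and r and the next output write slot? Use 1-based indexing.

l=4, r=7, next write slot=4

[1,16] |-11|<=|24| out[16]=576 → r--
[1,15] |-11|<=|20| out[15]=400 → r--
[1,14] |-11|<=|19| out[14]=361 → r--
[1,13] |-11|<=|18| out[13]=324 → r--
[1,12] |-11|<=|16| out[12]=256 → r--
[1,11] |-11|<=|14| out[11]=196 → r--
[1,10] |-11|<=|11| out[10]=121 → r--
[1,9] |-11|>|10| out[9]=121 → l++
[2,9] |-9|<=|10| out[8]=100 → r--
[2,8] |-9|>|8| out[7]=81 → l++
[3,8] |-8|<=|8| out[6]=64 → r--
[3,7] |-8|>|6| out[5]=64 → l++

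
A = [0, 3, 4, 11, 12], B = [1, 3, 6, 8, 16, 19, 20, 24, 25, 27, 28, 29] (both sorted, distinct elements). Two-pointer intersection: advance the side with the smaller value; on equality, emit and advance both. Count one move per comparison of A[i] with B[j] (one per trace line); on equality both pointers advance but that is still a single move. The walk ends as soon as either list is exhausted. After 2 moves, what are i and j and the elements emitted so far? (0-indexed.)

i=1, j=1, emitted=[]

i=0 j=0: 0<1, i++
i=1 j=0: 3>1, j++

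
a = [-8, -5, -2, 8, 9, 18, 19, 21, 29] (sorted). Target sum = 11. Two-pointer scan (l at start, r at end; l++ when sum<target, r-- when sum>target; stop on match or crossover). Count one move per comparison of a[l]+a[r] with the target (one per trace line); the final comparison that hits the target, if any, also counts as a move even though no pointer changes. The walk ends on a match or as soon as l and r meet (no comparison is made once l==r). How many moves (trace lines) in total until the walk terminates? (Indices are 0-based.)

3 moves

[0,8] -8+29=21 >11 → r--
[0,7] -8+21=13 >11 → r--
[0,6] -8+19=11 → found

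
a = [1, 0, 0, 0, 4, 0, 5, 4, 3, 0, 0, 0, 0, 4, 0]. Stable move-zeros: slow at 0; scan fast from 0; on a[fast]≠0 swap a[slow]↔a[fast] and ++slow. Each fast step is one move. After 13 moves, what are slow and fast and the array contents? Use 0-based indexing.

slow=5, fast=13, a=[1, 4, 5, 4, 3, 0, 0, 0, 0, 0, 0, 0, 0, 4, 0]

(s=0,f=0) a[fast]=1≠0 swap→a[0]=1 → slow++,fast++
(s=1,f=1) a[fast]=0 → fast++
(s=1,f=2) a[fast]=0 → fast++
(s=1,f=3) a[fast]=0 → fast++
(s=1,f=4) a[fast]=4≠0 swap→a[1]=4 → slow++,fast++
(s=2,f=5) a[fast]=0 → fast++
(s=2,f=6) a[fast]=5≠0 swap→a[2]=5 → slow++,fast++
(s=3,f=7) a[fast]=4≠0 swap→a[3]=4 → slow++,fast++
(s=4,f=8) a[fast]=3≠0 swap→a[4]=3 → slow++,fast++
(s=5,f=9) a[fast]=0 → fast++
(s=5,f=10) a[fast]=0 → fast++
(s=5,f=11) a[fast]=0 → fast++
(s=5,f=12) a[fast]=0 → fast++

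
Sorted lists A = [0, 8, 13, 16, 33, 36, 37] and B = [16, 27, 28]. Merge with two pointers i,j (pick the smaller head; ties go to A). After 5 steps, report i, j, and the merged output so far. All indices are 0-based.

i=0 j=0: A[i]=0<=B[j]=16 take 0, i++
i=1 j=0: A[i]=8<=B[j]=16 take 8, i++
i=2 j=0: A[i]=13<=B[j]=16 take 13, i++
i=3 j=0: A[i]=16<=B[j]=16 take 16, i++
i=4 j=0: A[i]=33>B[j]=16 take 16, j++

i=4, j=1, merged so far=[0, 8, 13, 16, 16]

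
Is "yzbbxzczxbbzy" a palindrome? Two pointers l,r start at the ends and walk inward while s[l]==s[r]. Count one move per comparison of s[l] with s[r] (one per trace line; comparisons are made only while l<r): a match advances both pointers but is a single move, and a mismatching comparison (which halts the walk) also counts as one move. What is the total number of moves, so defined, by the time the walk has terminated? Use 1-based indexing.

l=1 r=13: 'y'=='y', l++,r--
l=2 r=12: 'z'=='z', l++,r--
l=3 r=11: 'b'=='b', l++,r--
l=4 r=10: 'b'=='b', l++,r--
l=5 r=9: 'x'=='x', l++,r--
l=6 r=8: 'z'=='z', l++,r--

6 moves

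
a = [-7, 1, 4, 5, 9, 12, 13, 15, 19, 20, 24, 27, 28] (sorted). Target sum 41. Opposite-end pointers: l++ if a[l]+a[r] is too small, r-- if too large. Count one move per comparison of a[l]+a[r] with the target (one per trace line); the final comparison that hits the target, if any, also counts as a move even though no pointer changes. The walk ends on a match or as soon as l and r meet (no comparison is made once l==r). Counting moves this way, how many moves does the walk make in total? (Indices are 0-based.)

[0,12] -7+28=21 <41 → l++
[1,12] 1+28=29 <41 → l++
[2,12] 4+28=32 <41 → l++
[3,12] 5+28=33 <41 → l++
[4,12] 9+28=37 <41 → l++
[5,12] 12+28=40 <41 → l++
[6,12] 13+28=41 → found

7 moves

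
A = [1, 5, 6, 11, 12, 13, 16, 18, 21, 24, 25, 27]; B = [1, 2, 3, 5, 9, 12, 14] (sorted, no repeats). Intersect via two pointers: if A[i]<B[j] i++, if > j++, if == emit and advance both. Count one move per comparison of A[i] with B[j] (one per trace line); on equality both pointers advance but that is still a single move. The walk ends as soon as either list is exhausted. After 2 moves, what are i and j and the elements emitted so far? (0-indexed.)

[i=0,j=0] 1==1 emit → i++,j++
[i=1,j=1] 5>2 → j++

i=1, j=2, emitted=[1]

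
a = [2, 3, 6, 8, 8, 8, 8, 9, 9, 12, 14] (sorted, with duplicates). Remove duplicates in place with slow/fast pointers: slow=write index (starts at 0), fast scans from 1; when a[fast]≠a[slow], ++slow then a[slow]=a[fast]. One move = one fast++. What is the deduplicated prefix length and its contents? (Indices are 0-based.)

length 7; prefix = [2, 3, 6, 8, 9, 12, 14]

slow=0 fast=1: a[fast]=3≠a[slow]=2 write a[1]=3, slow++,fast++
slow=1 fast=2: a[fast]=6≠a[slow]=3 write a[2]=6, slow++,fast++
slow=2 fast=3: a[fast]=8≠a[slow]=6 write a[3]=8, slow++,fast++
slow=3 fast=4: a[fast]=8=a[slow] dup, fast++
slow=3 fast=5: a[fast]=8=a[slow] dup, fast++
slow=3 fast=6: a[fast]=8=a[slow] dup, fast++
slow=3 fast=7: a[fast]=9≠a[slow]=8 write a[4]=9, slow++,fast++
slow=4 fast=8: a[fast]=9=a[slow] dup, fast++
slow=4 fast=9: a[fast]=12≠a[slow]=9 write a[5]=12, slow++,fast++
slow=5 fast=10: a[fast]=14≠a[slow]=12 write a[6]=14, slow++,fast++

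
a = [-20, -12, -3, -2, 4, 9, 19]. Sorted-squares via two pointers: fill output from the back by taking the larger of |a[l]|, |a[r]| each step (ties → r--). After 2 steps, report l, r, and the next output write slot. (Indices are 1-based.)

l=2, r=6, next write slot=5

[1,7] |-20|>|19| out[7]=400 → l++
[2,7] |-12|<=|19| out[6]=361 → r--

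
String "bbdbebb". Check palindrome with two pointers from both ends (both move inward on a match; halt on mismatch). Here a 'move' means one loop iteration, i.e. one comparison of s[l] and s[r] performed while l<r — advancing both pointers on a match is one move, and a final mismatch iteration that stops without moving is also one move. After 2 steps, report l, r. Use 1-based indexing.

l=3, r=5

l=1 r=7: 'b'=='b', l++,r--
l=2 r=6: 'b'=='b', l++,r--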